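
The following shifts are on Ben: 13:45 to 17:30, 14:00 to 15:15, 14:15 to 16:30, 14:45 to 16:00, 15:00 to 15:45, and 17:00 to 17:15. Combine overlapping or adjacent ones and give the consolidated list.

13:45–17:30

14:00–15:15 overlaps/touches 13:45–17:30 → extend to 13:45–17:30.
14:15–16:30 overlaps/touches 13:45–17:30 → extend to 13:45–17:30.
14:45–16:00 overlaps/touches 13:45–17:30 → extend to 13:45–17:30.
15:00–15:45 overlaps/touches 13:45–17:30 → extend to 13:45–17:30.
17:00–17:15 overlaps/touches 13:45–17:30 → extend to 13:45–17:30.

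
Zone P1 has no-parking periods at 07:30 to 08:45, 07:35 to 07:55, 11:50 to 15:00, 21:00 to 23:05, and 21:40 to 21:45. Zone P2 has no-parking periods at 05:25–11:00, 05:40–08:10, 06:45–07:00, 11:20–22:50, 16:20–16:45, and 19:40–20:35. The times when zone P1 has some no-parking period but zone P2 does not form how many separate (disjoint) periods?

A, merged: 07:30–08:45, 11:50–15:00, 21:00–23:05.
B, merged: 05:25–11:00, 11:20–22:50.
A \ B = 22:50–23:05.
That is 1 disjoint piece.

1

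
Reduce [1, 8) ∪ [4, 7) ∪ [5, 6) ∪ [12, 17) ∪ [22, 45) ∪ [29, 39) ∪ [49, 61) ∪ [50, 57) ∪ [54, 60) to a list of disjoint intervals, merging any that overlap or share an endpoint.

[1, 8) ∪ [12, 17) ∪ [22, 45) ∪ [49, 61)

[4, 7) overlaps/touches [1, 8) → extend to [1, 8).
[5, 6) overlaps/touches [1, 8) → extend to [1, 8).
[12, 17) is disjoint → start new block.
[22, 45) is disjoint → start new block.
[29, 39) overlaps/touches [22, 45) → extend to [22, 45).
[49, 61) is disjoint → start new block.
[50, 57) overlaps/touches [49, 61) → extend to [49, 61).
[54, 60) overlaps/touches [49, 61) → extend to [49, 61).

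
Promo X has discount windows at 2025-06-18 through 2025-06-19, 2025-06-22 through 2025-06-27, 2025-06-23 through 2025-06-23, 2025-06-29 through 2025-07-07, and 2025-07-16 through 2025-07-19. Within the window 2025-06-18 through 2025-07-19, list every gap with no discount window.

2025-06-20 through 2025-06-21, 2025-06-28 through 2025-06-28, 2025-07-08 through 2025-07-15

The merged coverage is 2025-06-18 through 2025-06-19, 2025-06-22 through 2025-06-27, 2025-06-29 through 2025-07-07, 2025-07-16 through 2025-07-19.
Complement within 2025-06-18 through 2025-07-19: 2025-06-20 through 2025-06-21, 2025-06-28 through 2025-06-28, 2025-07-08 through 2025-07-15.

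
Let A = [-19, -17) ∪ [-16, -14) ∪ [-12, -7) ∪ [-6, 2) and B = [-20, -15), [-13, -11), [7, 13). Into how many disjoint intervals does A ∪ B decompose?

A ∪ B = [-20, -14), [-13, -7), [-6, 2), [7, 13).
That is 4 disjoint pieces.

4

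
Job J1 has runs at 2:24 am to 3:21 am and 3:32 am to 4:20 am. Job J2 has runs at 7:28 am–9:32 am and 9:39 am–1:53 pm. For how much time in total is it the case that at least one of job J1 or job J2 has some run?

8 h 3 min

A ∪ B = 2:24 am-3:21 am, 3:32 am-4:20 am, 7:28 am-9:32 am, 9:39 am-1:53 pm.
Total: 57 min + 48 min + 2 h 4 min + 4 h 14 min = 8 h 3 min.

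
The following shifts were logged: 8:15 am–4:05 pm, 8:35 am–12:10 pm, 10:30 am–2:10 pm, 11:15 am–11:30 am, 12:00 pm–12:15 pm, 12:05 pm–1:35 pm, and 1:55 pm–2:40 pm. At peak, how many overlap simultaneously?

At 12:05 pm, 5 of the intervals are simultaneously active.
No point has more.

5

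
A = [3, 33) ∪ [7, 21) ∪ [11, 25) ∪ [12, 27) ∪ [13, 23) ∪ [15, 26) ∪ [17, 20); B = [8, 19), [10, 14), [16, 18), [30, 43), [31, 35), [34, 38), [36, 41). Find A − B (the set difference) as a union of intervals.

[3, 8) ∪ [19, 30)

Merge the first list: [3, 33).
Merge the second list: [8, 19), [30, 43).
[3, 33) \ B = [3, 8), [19, 30).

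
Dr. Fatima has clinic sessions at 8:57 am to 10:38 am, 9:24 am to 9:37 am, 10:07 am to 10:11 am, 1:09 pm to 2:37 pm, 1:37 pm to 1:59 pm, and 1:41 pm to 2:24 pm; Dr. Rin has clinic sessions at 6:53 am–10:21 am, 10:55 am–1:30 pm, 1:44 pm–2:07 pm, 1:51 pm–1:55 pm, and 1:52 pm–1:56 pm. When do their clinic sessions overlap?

8:57 am–10:21 am, 1:09 pm–1:30 pm, 1:44 pm–2:07 pm

Merge the first list: 8:57 am–10:38 am, 1:09 pm–2:37 pm.
Merge the second list: 6:53 am–10:21 am, 10:55 am–1:30 pm, 1:44 pm–2:07 pm.
8:57 am–10:38 am overlaps B on 8:57 am–10:21 am.
1:09 pm–2:37 pm overlaps B on 1:09 pm–1:30 pm, 1:44 pm–2:07 pm.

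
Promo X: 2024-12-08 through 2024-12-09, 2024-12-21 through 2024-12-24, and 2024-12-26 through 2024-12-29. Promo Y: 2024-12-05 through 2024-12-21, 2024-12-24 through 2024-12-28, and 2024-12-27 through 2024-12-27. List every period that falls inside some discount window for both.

B, merged: 2024-12-05 through 2024-12-21, 2024-12-24 through 2024-12-28.
2024-12-08 through 2024-12-09 overlaps B on 2024-12-08 through 2024-12-09.
2024-12-21 through 2024-12-24 overlaps B on 2024-12-21 through 2024-12-21, 2024-12-24 through 2024-12-24.
2024-12-26 through 2024-12-29 overlaps B on 2024-12-26 through 2024-12-28.

2024-12-08 through 2024-12-09, 2024-12-21 through 2024-12-21, 2024-12-24 through 2024-12-24, 2024-12-26 through 2024-12-28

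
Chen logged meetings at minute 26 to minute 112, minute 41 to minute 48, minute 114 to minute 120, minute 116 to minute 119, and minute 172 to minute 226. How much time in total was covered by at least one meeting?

146 minutes

Merged: minute 26 to minute 112, minute 114 to minute 120, minute 172 to minute 226.
Lengths: 86 minutes + 6 minutes + 54 minutes = 146 minutes.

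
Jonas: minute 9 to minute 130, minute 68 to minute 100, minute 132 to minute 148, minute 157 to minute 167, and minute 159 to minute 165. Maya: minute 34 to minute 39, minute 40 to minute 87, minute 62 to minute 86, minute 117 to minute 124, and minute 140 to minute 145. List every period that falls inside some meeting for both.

First set merges to minute 9 to minute 130, minute 132 to minute 148, minute 157 to minute 167.
Second set merges to minute 34 to minute 39, minute 40 to minute 87, minute 117 to minute 124, minute 140 to minute 145.
minute 9 to minute 130 overlaps B on minute 34 to minute 39, minute 40 to minute 87, minute 117 to minute 124.
minute 132 to minute 148 overlaps B on minute 140 to minute 145.
minute 157 to minute 167 falls entirely outside B.

minute 34 to minute 39, minute 40 to minute 87, minute 117 to minute 124, minute 140 to minute 145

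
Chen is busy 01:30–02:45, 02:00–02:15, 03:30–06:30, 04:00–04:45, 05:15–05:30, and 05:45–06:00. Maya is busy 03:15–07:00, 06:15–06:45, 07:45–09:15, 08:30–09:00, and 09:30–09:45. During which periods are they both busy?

03:30–06:30

Merge the first list: 01:30–02:45, 03:30–06:30.
Merge the second list: 03:15–07:00, 07:45–09:15, 09:30–09:45.
01:30–02:45 falls entirely outside B.
03:30–06:30 overlaps B on 03:30–06:30.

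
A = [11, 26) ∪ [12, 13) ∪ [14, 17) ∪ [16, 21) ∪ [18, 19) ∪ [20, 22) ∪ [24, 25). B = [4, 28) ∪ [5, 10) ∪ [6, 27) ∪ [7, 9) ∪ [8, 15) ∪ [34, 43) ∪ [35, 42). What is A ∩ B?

Merge the first list: [11, 26).
Merge the second list: [4, 28), [34, 43).
[11, 26) meets the second set on [11, 26).

[11, 26)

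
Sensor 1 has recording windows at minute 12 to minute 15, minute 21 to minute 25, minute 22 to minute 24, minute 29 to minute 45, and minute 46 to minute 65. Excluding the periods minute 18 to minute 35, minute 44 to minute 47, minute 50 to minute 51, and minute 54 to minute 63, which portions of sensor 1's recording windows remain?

minute 12 to minute 15, minute 35 to minute 44, minute 47 to minute 50, minute 51 to minute 54, minute 63 to minute 65

First set merges to minute 12 to minute 15, minute 21 to minute 25, minute 29 to minute 45, minute 46 to minute 65.
minute 12 to minute 15: no B overlap → unchanged.
minute 21 to minute 25: fully covered by B → removed.
minute 29 to minute 45 minus B → minute 35 to minute 44.
minute 46 to minute 65 minus B → minute 47 to minute 50, minute 51 to minute 54, minute 63 to minute 65.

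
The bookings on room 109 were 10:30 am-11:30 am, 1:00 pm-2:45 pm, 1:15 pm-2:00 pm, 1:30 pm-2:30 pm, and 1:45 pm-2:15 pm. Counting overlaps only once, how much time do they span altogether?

2 h 45 min

Merged: 10:30 am–11:30 am, 1:00 pm–2:45 pm.
Lengths: 1 h + 1 h 45 min = 2 h 45 min.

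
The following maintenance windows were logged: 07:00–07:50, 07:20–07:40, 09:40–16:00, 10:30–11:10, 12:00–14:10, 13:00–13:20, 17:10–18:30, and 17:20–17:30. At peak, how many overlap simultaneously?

3

Sweep endpoints in order; track running count of active intervals.
Peak of 3 reached at 13:00.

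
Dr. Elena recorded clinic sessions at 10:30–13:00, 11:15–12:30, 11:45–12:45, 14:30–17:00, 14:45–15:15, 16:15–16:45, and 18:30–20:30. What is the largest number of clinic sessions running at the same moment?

Sweep endpoints in order; track running count of active intervals.
Peak of 3 reached at 11:45.

3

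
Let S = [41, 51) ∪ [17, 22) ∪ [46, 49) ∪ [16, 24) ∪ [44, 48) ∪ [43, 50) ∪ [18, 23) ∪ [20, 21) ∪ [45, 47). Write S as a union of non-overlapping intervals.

[16, 24) ∪ [41, 51)

Sort by start: [16, 24), [17, 22), [18, 23), [20, 21), [41, 51), [43, 50), [44, 48), [45, 47), [46, 49).
[17, 22) overlaps/touches [16, 24) → extend to [16, 24).
[18, 23) overlaps/touches [16, 24) → extend to [16, 24).
[20, 21) overlaps/touches [16, 24) → extend to [16, 24).
[41, 51) is disjoint → start new block.
[43, 50) overlaps/touches [41, 51) → extend to [41, 51).
[44, 48) overlaps/touches [41, 51) → extend to [41, 51).
[45, 47) overlaps/touches [41, 51) → extend to [41, 51).
[46, 49) overlaps/touches [41, 51) → extend to [41, 51).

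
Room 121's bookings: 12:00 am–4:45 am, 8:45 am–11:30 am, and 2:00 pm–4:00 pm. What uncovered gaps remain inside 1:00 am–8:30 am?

4:45 am-8:30 am

After merging, the occupied span is 12:00 am-4:45 am, 8:45 am-11:30 am, 2:00 pm-4:00 pm.
Complement within 1:00 am-8:30 am: 4:45 am-8:30 am.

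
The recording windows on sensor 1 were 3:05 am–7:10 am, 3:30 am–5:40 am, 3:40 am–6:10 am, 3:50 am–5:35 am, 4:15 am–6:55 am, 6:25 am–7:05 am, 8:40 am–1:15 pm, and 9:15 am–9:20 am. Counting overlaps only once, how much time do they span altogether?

8 h 40 min

Merged: 3:05 am–7:10 am, 8:40 am–1:15 pm.
Lengths: 4 h 5 min + 4 h 35 min = 8 h 40 min.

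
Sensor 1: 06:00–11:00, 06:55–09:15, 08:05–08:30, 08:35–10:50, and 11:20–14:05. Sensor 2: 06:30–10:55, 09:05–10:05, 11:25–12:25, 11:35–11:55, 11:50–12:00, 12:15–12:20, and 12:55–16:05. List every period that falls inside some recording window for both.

A, merged: 06:00–11:00, 11:20–14:05.
B, merged: 06:30–10:55, 11:25–12:25, 12:55–16:05.
06:00–11:00 overlaps B on 06:30–10:55.
11:20–14:05 overlaps B on 11:25–12:25, 12:55–14:05.

06:30–10:55, 11:25–12:25, 12:55–14:05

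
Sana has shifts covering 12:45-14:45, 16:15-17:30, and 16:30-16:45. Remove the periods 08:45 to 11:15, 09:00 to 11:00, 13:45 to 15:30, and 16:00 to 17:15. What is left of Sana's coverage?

Merge the first list: 12:45-14:45, 16:15-17:30.
Merge the second list: 08:45-11:15, 13:45-15:30, 16:00-17:15.
12:45-14:45 minus B → 12:45-13:45.
16:15-17:30 minus B → 17:15-17:30.

12:45-13:45, 17:15-17:30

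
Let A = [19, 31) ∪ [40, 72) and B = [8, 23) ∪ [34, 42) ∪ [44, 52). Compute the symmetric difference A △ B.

Only in the first: [23, 31), [42, 44), [52, 72).
Only in the second: [8, 19), [34, 40).
Together these are the periods covered by exactly one.

[8, 19) ∪ [23, 31) ∪ [34, 40) ∪ [42, 44) ∪ [52, 72)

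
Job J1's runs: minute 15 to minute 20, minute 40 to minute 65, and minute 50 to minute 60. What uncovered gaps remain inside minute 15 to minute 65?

minute 20 to minute 40

After merging, the occupied span is minute 15 to minute 20, minute 40 to minute 65.
Gaps within minute 15 to minute 65: minute 20 to minute 40.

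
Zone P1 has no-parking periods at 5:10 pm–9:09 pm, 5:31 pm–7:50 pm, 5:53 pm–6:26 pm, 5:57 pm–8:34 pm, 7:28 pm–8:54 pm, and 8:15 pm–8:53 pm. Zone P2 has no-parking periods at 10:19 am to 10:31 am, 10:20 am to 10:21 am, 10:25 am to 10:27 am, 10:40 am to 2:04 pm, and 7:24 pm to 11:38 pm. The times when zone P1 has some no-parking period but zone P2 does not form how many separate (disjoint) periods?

1

First set merges to 5:10 pm–9:09 pm.
Second set merges to 10:19 am–10:31 am, 10:40 am–2:04 pm, 7:24 pm–11:38 pm.
A \ B = 5:10 pm–7:24 pm.
That is 1 disjoint piece.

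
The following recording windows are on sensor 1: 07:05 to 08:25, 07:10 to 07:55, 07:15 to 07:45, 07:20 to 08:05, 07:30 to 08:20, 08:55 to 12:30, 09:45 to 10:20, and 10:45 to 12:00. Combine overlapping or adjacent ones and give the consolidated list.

07:10-07:55 overlaps/touches 07:05-08:25 → extend to 07:05-08:25.
07:15-07:45 overlaps/touches 07:05-08:25 → extend to 07:05-08:25.
07:20-08:05 overlaps/touches 07:05-08:25 → extend to 07:05-08:25.
07:30-08:20 overlaps/touches 07:05-08:25 → extend to 07:05-08:25.
08:55-12:30 is disjoint → start new block.
09:45-10:20 overlaps/touches 08:55-12:30 → extend to 08:55-12:30.
10:45-12:00 overlaps/touches 08:55-12:30 → extend to 08:55-12:30.

07:05-08:25, 08:55-12:30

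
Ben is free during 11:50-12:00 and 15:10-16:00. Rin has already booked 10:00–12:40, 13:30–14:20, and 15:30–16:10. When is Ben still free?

15:10–15:30

11:50–12:00 lies entirely inside B → drops out.
15:10–16:00 with B removed leaves 15:10–15:30.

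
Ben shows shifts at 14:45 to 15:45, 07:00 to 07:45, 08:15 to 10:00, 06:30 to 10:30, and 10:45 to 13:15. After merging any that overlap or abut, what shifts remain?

06:30–10:30, 10:45–13:15, 14:45–15:45

Sort by start: 06:30–10:30, 07:00–07:45, 08:15–10:00, 10:45–13:15, 14:45–15:45.
07:00–07:45 overlaps/touches 06:30–10:30 → extend to 06:30–10:30.
08:15–10:00 overlaps/touches 06:30–10:30 → extend to 06:30–10:30.
10:45–13:15 is disjoint → start new block.
14:45–15:45 is disjoint → start new block.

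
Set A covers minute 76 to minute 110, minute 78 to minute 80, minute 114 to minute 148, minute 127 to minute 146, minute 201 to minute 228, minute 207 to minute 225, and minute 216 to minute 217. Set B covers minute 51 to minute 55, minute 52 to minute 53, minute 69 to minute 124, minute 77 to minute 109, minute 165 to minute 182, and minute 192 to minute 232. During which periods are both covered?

minute 76 to minute 110, minute 114 to minute 124, minute 201 to minute 228

Merge the first list: minute 76 to minute 110, minute 114 to minute 148, minute 201 to minute 228.
Merge the second list: minute 51 to minute 55, minute 69 to minute 124, minute 165 to minute 182, minute 192 to minute 232.
minute 76 to minute 110 overlaps B on minute 76 to minute 110.
minute 114 to minute 148 overlaps B on minute 114 to minute 124.
minute 201 to minute 228 overlaps B on minute 201 to minute 228.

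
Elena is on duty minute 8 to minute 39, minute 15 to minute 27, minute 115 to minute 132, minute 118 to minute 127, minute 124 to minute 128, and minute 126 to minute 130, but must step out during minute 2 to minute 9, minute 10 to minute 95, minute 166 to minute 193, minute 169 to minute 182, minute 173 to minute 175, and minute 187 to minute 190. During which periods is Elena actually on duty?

A, merged: minute 8 to minute 39, minute 115 to minute 132.
B, merged: minute 2 to minute 9, minute 10 to minute 95, minute 166 to minute 193.
minute 8 to minute 39 with B removed leaves minute 9 to minute 10.
minute 115 to minute 132 is untouched.

minute 9 to minute 10, minute 115 to minute 132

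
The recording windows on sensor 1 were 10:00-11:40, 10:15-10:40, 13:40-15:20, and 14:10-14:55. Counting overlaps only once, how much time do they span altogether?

3 h 20 min

Merged: 10:00–11:40, 13:40–15:20.
Lengths: 1 h 40 min + 1 h 40 min = 3 h 20 min.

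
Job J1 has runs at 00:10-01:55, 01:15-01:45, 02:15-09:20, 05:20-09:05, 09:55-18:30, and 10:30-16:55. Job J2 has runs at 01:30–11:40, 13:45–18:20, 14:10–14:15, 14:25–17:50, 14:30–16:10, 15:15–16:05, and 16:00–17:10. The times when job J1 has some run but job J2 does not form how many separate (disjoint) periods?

A, merged: 00:10-01:55, 02:15-09:20, 09:55-18:30.
B, merged: 01:30-11:40, 13:45-18:20.
A \ B = 00:10-01:30, 11:40-13:45, 18:20-18:30.
That is 3 disjoint pieces.

3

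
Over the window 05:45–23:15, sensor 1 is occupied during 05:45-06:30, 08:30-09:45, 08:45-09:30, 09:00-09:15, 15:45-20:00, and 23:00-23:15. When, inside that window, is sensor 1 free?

Covered (merged): 05:45–06:30, 08:30–09:45, 15:45–20:00, 23:00–23:15.
Gaps within 05:45–23:15: 06:30–08:30, 09:45–15:45, 20:00–23:00.

06:30–08:30, 09:45–15:45, 20:00–23:00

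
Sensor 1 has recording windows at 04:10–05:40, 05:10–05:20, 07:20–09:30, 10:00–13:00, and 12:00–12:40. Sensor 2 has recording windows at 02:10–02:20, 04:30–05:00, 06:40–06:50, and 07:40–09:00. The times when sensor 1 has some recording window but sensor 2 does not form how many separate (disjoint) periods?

First set merges to 04:10-05:40, 07:20-09:30, 10:00-13:00.
A \ B = 04:10-04:30, 05:00-05:40, 07:20-07:40, 09:00-09:30, 10:00-13:00.
That is 5 disjoint pieces.

5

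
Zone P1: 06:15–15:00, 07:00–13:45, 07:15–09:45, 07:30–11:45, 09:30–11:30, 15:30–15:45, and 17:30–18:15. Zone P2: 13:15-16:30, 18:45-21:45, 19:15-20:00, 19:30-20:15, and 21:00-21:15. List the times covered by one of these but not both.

06:15–13:15, 15:00–15:30, 15:45–16:30, 17:30–18:15, 18:45–21:45

Merge the first list: 06:15–15:00, 15:30–15:45, 17:30–18:15.
Merge the second list: 13:15–16:30, 18:45–21:45.
Only in the first: 06:15–13:15, 17:30–18:15.
Only in the second: 15:00–15:30, 15:45–16:30, 18:45–21:45.
Together these are the periods covered by exactly one.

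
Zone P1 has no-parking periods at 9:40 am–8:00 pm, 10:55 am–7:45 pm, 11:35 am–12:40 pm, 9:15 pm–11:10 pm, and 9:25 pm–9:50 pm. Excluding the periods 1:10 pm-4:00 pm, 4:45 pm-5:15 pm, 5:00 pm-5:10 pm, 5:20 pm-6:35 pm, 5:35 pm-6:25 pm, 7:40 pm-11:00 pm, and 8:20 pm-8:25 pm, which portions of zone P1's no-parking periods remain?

Merge the first list: 9:40 am–8:00 pm, 9:15 pm–11:10 pm.
Merge the second list: 1:10 pm–4:00 pm, 4:45 pm–5:15 pm, 5:20 pm–6:35 pm, 7:40 pm–11:00 pm.
9:40 am–8:00 pm with B removed leaves 9:40 am–1:10 pm, 4:00 pm–4:45 pm, 5:15 pm–5:20 pm, 6:35 pm–7:40 pm.
9:15 pm–11:10 pm with B removed leaves 11:00 pm–11:10 pm.

9:40 am–1:10 pm, 4:00 pm–4:45 pm, 5:15 pm–5:20 pm, 6:35 pm–7:40 pm, 11:00 pm–11:10 pm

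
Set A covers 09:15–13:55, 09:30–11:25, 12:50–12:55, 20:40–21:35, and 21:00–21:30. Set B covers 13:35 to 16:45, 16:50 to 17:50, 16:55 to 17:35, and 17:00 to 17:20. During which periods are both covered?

First set merges to 09:15–13:55, 20:40–21:35.
Second set merges to 13:35–16:45, 16:50–17:50.
09:15–13:55 meets the second set on 13:35–13:55.
20:40–21:35: no overlap with the second set.

13:35–13:55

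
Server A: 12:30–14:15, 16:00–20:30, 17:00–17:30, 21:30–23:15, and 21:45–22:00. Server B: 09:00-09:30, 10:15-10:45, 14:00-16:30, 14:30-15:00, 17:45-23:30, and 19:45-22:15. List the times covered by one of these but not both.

09:00–09:30, 10:15–10:45, 12:30–14:00, 14:15–16:00, 16:30–17:45, 20:30–21:30, 23:15–23:30

A, merged: 12:30–14:15, 16:00–20:30, 21:30–23:15.
B, merged: 09:00–09:30, 10:15–10:45, 14:00–16:30, 17:45–23:30.
A but not B: 12:30–14:00, 16:30–17:45.
B but not A: 09:00–09:30, 10:15–10:45, 14:15–16:00, 20:30–21:30, 23:15–23:30.
Combining gives A △ B.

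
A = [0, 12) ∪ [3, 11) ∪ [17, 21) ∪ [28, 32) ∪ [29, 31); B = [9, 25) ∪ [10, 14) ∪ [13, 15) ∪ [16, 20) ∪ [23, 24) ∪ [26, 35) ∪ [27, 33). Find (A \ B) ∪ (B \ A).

[0, 9) ∪ [12, 17) ∪ [21, 25) ∪ [26, 28) ∪ [32, 35)

First set merges to [0, 12), [17, 21), [28, 32).
Second set merges to [9, 25), [26, 35).
A \ B = [0, 9).
B \ A = [12, 17), [21, 25), [26, 28), [32, 35).
Union of the two gives the symmetric difference.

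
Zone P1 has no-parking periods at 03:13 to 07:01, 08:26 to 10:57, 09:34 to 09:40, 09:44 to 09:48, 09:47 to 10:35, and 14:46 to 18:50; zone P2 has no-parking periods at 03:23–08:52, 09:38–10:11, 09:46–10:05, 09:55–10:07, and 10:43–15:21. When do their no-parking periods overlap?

03:23-07:01, 08:26-08:52, 09:38-10:11, 10:43-10:57, 14:46-15:21

A, merged: 03:13-07:01, 08:26-10:57, 14:46-18:50.
B, merged: 03:23-08:52, 09:38-10:11, 10:43-15:21.
03:13-07:01 meets the second set on 03:23-07:01.
08:26-10:57 meets the second set on 08:26-08:52, 09:38-10:11, 10:43-10:57.
14:46-18:50 meets the second set on 14:46-15:21.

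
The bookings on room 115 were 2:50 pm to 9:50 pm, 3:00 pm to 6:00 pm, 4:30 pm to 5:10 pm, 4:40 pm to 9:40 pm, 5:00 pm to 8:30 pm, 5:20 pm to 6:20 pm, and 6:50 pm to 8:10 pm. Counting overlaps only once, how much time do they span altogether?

Merged: 2:50 pm–9:50 pm.
Length: 7 h.

7 h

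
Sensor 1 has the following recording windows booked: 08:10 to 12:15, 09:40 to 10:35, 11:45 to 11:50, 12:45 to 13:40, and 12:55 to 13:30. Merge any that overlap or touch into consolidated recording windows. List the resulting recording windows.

09:40–10:35 overlaps/touches 08:10–12:15 → extend to 08:10–12:15.
11:45–11:50 overlaps/touches 08:10–12:15 → extend to 08:10–12:15.
12:45–13:40 is disjoint → start new block.
12:55–13:30 overlaps/touches 12:45–13:40 → extend to 12:45–13:40.

08:10–12:15, 12:45–13:40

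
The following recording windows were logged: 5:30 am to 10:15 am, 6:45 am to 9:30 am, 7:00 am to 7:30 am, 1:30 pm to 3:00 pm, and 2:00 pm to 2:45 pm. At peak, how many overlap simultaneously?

3

At 7:00 am, 3 of the intervals are simultaneously active.
No point has more.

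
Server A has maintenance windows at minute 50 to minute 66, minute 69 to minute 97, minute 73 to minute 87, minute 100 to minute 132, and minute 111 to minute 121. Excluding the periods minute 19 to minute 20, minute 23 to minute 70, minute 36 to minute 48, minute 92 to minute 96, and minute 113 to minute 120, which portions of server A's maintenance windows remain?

A, merged: minute 50 to minute 66, minute 69 to minute 97, minute 100 to minute 132.
B, merged: minute 19 to minute 20, minute 23 to minute 70, minute 92 to minute 96, minute 113 to minute 120.
minute 50 to minute 66: fully covered by B → removed.
minute 69 to minute 97 minus B → minute 70 to minute 92, minute 96 to minute 97.
minute 100 to minute 132 minus B → minute 100 to minute 113, minute 120 to minute 132.

minute 70 to minute 92, minute 96 to minute 97, minute 100 to minute 113, minute 120 to minute 132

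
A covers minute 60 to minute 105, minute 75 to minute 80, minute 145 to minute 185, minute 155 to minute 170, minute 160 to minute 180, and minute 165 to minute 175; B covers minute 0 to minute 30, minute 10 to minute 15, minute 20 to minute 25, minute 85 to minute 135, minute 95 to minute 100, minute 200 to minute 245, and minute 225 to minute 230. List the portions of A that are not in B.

First set merges to minute 60 to minute 105, minute 145 to minute 185.
Second set merges to minute 0 to minute 30, minute 85 to minute 135, minute 200 to minute 245.
minute 60 to minute 105 minus B → minute 60 to minute 85.
minute 145 to minute 185: no B overlap → unchanged.

minute 60 to minute 85, minute 145 to minute 185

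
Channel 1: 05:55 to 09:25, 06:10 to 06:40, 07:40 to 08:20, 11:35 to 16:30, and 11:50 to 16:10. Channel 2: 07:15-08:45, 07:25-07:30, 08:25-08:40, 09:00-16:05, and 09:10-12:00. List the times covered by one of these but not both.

05:55–07:15, 08:45–09:00, 09:25–11:35, 16:05–16:30

A, merged: 05:55–09:25, 11:35–16:30.
B, merged: 07:15–08:45, 09:00–16:05.
A but not B: 05:55–07:15, 08:45–09:00, 16:05–16:30.
B but not A: 09:25–11:35.
Combining gives A △ B.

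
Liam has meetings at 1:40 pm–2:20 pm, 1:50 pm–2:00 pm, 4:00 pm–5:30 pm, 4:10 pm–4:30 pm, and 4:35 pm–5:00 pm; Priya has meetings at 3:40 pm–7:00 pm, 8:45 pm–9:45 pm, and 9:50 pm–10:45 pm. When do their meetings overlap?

A, merged: 1:40 pm–2:20 pm, 4:00 pm–5:30 pm.
1:40 pm–2:20 pm meets no B interval.
4:00 pm–5:30 pm ∩ B → 4:00 pm–5:30 pm.

4:00 pm–5:30 pm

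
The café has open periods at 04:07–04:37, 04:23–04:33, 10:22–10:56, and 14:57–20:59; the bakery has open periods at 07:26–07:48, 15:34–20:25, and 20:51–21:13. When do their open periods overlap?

Merge the first list: 04:07-04:37, 10:22-10:56, 14:57-20:59.
04:07-04:37 meets no B interval.
10:22-10:56 meets no B interval.
14:57-20:59 ∩ B → 15:34-20:25, 20:51-20:59.

15:34-20:25, 20:51-20:59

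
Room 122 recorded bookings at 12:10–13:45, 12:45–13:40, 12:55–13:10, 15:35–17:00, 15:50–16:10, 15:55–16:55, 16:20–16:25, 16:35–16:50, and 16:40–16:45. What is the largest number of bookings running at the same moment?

Walk the sorted start/end points keeping a running depth.
The depth first hits 4 at 16:40.

4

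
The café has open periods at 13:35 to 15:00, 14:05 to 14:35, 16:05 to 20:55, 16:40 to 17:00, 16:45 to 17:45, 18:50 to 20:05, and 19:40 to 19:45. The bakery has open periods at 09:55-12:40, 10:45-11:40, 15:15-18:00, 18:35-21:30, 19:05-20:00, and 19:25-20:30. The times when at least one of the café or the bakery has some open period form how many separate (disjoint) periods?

A, merged: 13:35–15:00, 16:05–20:55.
B, merged: 09:55–12:40, 15:15–18:00, 18:35–21:30.
A ∪ B = 09:55–12:40, 13:35–15:00, 15:15–21:30.
That is 3 disjoint pieces.

3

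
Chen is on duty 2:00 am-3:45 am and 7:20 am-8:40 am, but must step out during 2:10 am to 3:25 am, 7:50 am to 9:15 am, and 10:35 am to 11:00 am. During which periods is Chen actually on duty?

2:00 am-2:10 am, 3:25 am-3:45 am, 7:20 am-7:50 am

2:00 am-3:45 am with B removed leaves 2:00 am-2:10 am, 3:25 am-3:45 am.
7:20 am-8:40 am with B removed leaves 7:20 am-7:50 am.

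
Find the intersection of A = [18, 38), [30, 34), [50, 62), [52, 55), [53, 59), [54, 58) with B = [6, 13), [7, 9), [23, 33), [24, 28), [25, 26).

A, merged: [18, 38), [50, 62).
B, merged: [6, 13), [23, 33).
[18, 38) ∩ B → [23, 33).
[50, 62) meets no B interval.

[23, 33)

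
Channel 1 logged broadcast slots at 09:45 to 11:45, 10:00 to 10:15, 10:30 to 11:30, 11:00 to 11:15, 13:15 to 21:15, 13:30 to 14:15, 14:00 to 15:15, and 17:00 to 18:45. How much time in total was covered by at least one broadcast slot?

10 h

Merged: 09:45-11:45, 13:15-21:15.
Lengths: 2 h + 8 h = 10 h.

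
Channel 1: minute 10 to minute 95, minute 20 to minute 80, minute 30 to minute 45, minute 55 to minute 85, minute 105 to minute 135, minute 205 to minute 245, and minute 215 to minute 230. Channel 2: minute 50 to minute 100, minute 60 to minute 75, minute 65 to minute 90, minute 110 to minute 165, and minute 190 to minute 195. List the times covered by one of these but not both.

Merge the first list: minute 10 to minute 95, minute 105 to minute 135, minute 205 to minute 245.
Merge the second list: minute 50 to minute 100, minute 110 to minute 165, minute 190 to minute 195.
A but not B: minute 10 to minute 50, minute 105 to minute 110, minute 205 to minute 245.
B but not A: minute 95 to minute 100, minute 135 to minute 165, minute 190 to minute 195.
Combining gives A △ B.

minute 10 to minute 50, minute 95 to minute 100, minute 105 to minute 110, minute 135 to minute 165, minute 190 to minute 195, minute 205 to minute 245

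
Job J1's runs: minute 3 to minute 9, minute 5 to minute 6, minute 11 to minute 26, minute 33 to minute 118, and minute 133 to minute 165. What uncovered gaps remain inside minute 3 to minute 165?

The merged coverage is minute 3 to minute 9, minute 11 to minute 26, minute 33 to minute 118, minute 133 to minute 165.
Uncovered inside minute 3 to minute 165: minute 9 to minute 11, minute 26 to minute 33, minute 118 to minute 133.

minute 9 to minute 11, minute 26 to minute 33, minute 118 to minute 133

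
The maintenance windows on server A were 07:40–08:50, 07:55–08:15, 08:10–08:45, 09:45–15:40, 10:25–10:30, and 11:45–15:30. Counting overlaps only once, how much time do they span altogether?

Merged: 07:40-08:50, 09:45-15:40.
Lengths: 1 h 10 min + 5 h 55 min = 7 h 5 min.

7 h 5 min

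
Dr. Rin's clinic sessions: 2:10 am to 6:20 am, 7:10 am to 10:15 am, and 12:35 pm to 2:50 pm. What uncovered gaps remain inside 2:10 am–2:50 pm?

The merged coverage is 2:10 am–6:20 am, 7:10 am–10:15 am, 12:35 pm–2:50 pm.
Uncovered inside 2:10 am–2:50 pm: 6:20 am–7:10 am, 10:15 am–12:35 pm.

6:20 am–7:10 am, 10:15 am–12:35 pm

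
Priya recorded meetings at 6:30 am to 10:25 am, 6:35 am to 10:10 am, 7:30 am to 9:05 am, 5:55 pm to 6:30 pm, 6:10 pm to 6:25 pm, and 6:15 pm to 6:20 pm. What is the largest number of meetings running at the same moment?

Sweep endpoints in order; track running count of active intervals.
Peak of 3 reached at 7:30 am.

3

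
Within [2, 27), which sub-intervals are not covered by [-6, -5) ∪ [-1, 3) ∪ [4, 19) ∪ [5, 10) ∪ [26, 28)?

After merging, the occupied span is [-6, -5), [-1, 3), [4, 19), [26, 28).
Complement within [2, 27): [3, 4), [19, 26).

[3, 4) ∪ [19, 26)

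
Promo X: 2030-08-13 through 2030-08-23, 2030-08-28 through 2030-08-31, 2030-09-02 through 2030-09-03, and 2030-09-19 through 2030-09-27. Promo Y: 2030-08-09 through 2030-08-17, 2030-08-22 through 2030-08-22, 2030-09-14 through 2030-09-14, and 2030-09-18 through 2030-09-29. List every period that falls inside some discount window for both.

2030-08-13 through 2030-08-17, 2030-08-22 through 2030-08-22, 2030-09-19 through 2030-09-27

2030-08-13 through 2030-08-23 overlaps B on 2030-08-13 through 2030-08-17, 2030-08-22 through 2030-08-22.
2030-08-28 through 2030-08-31 falls entirely outside B.
2030-09-02 through 2030-09-03 falls entirely outside B.
2030-09-19 through 2030-09-27 overlaps B on 2030-09-19 through 2030-09-27.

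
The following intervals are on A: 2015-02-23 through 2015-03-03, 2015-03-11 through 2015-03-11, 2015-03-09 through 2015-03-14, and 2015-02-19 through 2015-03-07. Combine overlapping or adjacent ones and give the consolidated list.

2015-02-19 through 2015-03-07, 2015-03-09 through 2015-03-14

Sort by start: 2015-02-19 through 2015-03-07, 2015-02-23 through 2015-03-03, 2015-03-09 through 2015-03-14, 2015-03-11 through 2015-03-11.
2015-02-23 through 2015-03-03 overlaps/touches 2015-02-19 through 2015-03-07 → extend to 2015-02-19 through 2015-03-07.
2015-03-09 through 2015-03-14 is disjoint → start new block.
2015-03-11 through 2015-03-11 overlaps/touches 2015-03-09 through 2015-03-14 → extend to 2015-03-09 through 2015-03-14.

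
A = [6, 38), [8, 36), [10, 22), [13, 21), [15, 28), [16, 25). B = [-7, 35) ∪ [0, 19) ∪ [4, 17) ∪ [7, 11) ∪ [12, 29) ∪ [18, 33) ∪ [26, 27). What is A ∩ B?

First set merges to [6, 38).
Second set merges to [-7, 35).
[6, 38) ∩ B → [6, 35).

[6, 35)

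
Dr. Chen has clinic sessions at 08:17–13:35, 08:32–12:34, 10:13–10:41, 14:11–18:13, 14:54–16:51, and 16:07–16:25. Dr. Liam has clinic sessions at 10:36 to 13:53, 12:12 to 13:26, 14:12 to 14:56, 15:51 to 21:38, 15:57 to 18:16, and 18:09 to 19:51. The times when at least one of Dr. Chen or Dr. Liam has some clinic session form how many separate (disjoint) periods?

2

First set merges to 08:17–13:35, 14:11–18:13.
Second set merges to 10:36–13:53, 14:12–14:56, 15:51–21:38.
A ∪ B = 08:17–13:53, 14:11–21:38.
That is 2 disjoint pieces.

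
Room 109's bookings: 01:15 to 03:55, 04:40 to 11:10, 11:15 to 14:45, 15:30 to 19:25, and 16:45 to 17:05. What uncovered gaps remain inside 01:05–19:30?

After merging, the occupied span is 01:15–03:55, 04:40–11:10, 11:15–14:45, 15:30–19:25.
Gaps within 01:05–19:30: 01:05–01:15, 03:55–04:40, 11:10–11:15, 14:45–15:30, 19:25–19:30.

01:05–01:15, 03:55–04:40, 11:10–11:15, 14:45–15:30, 19:25–19:30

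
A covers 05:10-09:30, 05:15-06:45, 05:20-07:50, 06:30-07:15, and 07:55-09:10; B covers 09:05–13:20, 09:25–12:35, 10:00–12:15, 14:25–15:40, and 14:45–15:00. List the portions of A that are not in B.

Merge the first list: 05:10–09:30.
Merge the second list: 09:05–13:20, 14:25–15:40.
05:10–09:30 with B removed leaves 05:10–09:05.

05:10–09:05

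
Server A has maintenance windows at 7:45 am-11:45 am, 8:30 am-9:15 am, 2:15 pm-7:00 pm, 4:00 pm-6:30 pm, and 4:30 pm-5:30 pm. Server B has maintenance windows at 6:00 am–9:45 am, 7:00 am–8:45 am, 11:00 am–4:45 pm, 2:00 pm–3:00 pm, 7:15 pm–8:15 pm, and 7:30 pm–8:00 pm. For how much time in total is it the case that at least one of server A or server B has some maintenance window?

A, merged: 7:45 am–11:45 am, 2:15 pm–7:00 pm.
B, merged: 6:00 am–9:45 am, 11:00 am–4:45 pm, 7:15 pm–8:15 pm.
A ∪ B = 6:00 am–7:00 pm, 7:15 pm–8:15 pm.
Total: 13 h + 1 h = 14 h.

14 h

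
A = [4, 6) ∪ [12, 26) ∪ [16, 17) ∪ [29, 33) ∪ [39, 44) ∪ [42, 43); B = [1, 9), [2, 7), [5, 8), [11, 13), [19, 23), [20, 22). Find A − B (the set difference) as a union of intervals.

[13, 19) ∪ [23, 26) ∪ [29, 33) ∪ [39, 44)

Merge the first list: [4, 6), [12, 26), [29, 33), [39, 44).
Merge the second list: [1, 9), [11, 13), [19, 23).
[4, 6): fully covered by B → removed.
[12, 26) minus B → [13, 19), [23, 26).
[29, 33): no B overlap → unchanged.
[39, 44): no B overlap → unchanged.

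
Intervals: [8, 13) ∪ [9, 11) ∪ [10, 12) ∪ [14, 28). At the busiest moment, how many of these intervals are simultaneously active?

Sweep endpoints in order; track running count of active intervals.
Peak of 3 reached at 10.

3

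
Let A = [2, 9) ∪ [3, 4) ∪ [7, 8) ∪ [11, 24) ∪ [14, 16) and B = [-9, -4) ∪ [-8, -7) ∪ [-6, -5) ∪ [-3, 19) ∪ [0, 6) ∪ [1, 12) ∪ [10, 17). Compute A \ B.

[19, 24)

A, merged: [2, 9), [11, 24).
B, merged: [-9, -4), [-3, 19).
[2, 9): fully covered by B → removed.
[11, 24) minus B → [19, 24).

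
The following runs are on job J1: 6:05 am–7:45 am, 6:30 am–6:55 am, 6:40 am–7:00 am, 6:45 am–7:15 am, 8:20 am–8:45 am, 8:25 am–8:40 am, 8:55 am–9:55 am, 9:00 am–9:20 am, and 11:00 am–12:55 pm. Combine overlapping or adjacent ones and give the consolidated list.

6:05 am–7:45 am, 8:20 am–8:45 am, 8:55 am–9:55 am, 11:00 am–12:55 pm

6:30 am–6:55 am overlaps/touches 6:05 am–7:45 am → extend to 6:05 am–7:45 am.
6:40 am–7:00 am overlaps/touches 6:05 am–7:45 am → extend to 6:05 am–7:45 am.
6:45 am–7:15 am overlaps/touches 6:05 am–7:45 am → extend to 6:05 am–7:45 am.
8:20 am–8:45 am is disjoint → start new block.
8:25 am–8:40 am overlaps/touches 8:20 am–8:45 am → extend to 8:20 am–8:45 am.
8:55 am–9:55 am is disjoint → start new block.
9:00 am–9:20 am overlaps/touches 8:55 am–9:55 am → extend to 8:55 am–9:55 am.
11:00 am–12:55 pm is disjoint → start new block.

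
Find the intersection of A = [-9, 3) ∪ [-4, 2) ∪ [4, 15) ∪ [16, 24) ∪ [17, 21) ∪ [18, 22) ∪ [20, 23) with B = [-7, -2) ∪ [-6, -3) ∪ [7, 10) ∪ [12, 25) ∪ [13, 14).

First set merges to [-9, 3), [4, 15), [16, 24).
Second set merges to [-7, -2), [7, 10), [12, 25).
[-9, 3) meets the second set on [-7, -2).
[4, 15) meets the second set on [7, 10), [12, 15).
[16, 24) meets the second set on [16, 24).

[-7, -2) ∪ [7, 10) ∪ [12, 15) ∪ [16, 24)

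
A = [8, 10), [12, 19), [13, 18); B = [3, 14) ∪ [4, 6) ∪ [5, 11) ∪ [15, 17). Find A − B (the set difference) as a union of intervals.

[14, 15) ∪ [17, 19)

A, merged: [8, 10), [12, 19).
B, merged: [3, 14), [15, 17).
[8, 10): fully covered by B → removed.
[12, 19) minus B → [14, 15), [17, 19).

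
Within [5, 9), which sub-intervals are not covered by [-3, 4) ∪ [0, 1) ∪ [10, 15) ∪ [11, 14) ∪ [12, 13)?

[5, 9)

After merging, the occupied span is [-3, 4), [10, 15).
Complement within [5, 9): [5, 9).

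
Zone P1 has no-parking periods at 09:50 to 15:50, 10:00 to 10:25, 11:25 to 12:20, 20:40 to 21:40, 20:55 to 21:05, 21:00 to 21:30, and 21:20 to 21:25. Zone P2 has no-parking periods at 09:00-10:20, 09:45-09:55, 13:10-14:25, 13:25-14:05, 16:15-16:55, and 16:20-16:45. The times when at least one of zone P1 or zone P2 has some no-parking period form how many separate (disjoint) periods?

3

A, merged: 09:50-15:50, 20:40-21:40.
B, merged: 09:00-10:20, 13:10-14:25, 16:15-16:55.
A ∪ B = 09:00-15:50, 16:15-16:55, 20:40-21:40.
That is 3 disjoint pieces.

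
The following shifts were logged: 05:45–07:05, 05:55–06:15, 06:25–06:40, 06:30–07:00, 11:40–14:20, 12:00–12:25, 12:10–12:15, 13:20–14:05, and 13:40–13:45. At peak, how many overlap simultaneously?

At 06:30, 3 of the intervals are simultaneously active.
No point has more.

3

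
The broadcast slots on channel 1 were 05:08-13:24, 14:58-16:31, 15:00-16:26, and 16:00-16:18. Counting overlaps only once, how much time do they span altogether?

9 h 49 min

Merged: 05:08–13:24, 14:58–16:31.
Lengths: 8 h 16 min + 1 h 33 min = 9 h 49 min.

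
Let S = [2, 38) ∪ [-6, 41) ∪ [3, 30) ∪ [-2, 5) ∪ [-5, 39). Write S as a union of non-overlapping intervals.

Sort by start: [-6, 41), [-5, 39), [-2, 5), [2, 38), [3, 30).
[-5, 39) overlaps/touches [-6, 41) → extend to [-6, 41).
[-2, 5) overlaps/touches [-6, 41) → extend to [-6, 41).
[2, 38) overlaps/touches [-6, 41) → extend to [-6, 41).
[3, 30) overlaps/touches [-6, 41) → extend to [-6, 41).

[-6, 41)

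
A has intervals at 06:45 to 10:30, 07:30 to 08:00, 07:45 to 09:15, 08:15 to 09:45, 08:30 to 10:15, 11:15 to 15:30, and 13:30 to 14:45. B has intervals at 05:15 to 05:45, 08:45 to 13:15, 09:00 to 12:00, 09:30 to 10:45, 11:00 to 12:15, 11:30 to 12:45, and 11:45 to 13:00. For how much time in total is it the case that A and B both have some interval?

3 h 45 min

A, merged: 06:45–10:30, 11:15–15:30.
B, merged: 05:15–05:45, 08:45–13:15.
A ∩ B = 08:45–10:30, 11:15–13:15.
Total: 1 h 45 min + 2 h = 3 h 45 min.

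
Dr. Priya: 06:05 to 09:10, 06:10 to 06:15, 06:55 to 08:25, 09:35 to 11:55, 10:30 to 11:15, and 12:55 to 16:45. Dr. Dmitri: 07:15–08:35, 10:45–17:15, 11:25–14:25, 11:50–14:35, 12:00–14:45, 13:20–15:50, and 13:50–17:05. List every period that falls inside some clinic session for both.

07:15–08:35, 10:45–11:55, 12:55–16:45

First set merges to 06:05–09:10, 09:35–11:55, 12:55–16:45.
Second set merges to 07:15–08:35, 10:45–17:15.
06:05–09:10 meets the second set on 07:15–08:35.
09:35–11:55 meets the second set on 10:45–11:55.
12:55–16:45 meets the second set on 12:55–16:45.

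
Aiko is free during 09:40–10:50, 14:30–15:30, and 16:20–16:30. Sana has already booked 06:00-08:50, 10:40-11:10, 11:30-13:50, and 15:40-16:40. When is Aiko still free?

09:40-10:50 with B removed leaves 09:40-10:40.
14:30-15:30 is untouched.
16:20-16:30 lies entirely inside B → drops out.

09:40-10:40, 14:30-15:30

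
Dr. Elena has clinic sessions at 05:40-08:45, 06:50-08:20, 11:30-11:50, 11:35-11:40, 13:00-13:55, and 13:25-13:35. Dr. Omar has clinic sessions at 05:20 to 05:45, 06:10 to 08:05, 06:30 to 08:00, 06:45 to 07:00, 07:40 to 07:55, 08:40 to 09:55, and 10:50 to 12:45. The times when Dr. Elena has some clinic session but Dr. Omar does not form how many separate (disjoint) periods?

Merge the first list: 05:40-08:45, 11:30-11:50, 13:00-13:55.
Merge the second list: 05:20-05:45, 06:10-08:05, 08:40-09:55, 10:50-12:45.
A \ B = 05:45-06:10, 08:05-08:40, 13:00-13:55.
That is 3 disjoint pieces.

3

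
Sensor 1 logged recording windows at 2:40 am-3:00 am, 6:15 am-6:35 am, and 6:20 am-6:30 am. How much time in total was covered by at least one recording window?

Merged: 2:40 am-3:00 am, 6:15 am-6:35 am.
Lengths: 20 min + 20 min = 40 min.

40 min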